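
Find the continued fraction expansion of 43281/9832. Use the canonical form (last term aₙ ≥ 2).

[4; 2, 2, 19, 14, 2, 3]

43281 = 4*9832 + 3953
9832 = 2*3953 + 1926
3953 = 2*1926 + 101
1926 = 19*101 + 7
101 = 14*7 + 3
7 = 2*3 + 1
3 = 3*1 + 0  (stop)
So 43281/9832 = [4; 2, 2, 19, 14, 2, 3].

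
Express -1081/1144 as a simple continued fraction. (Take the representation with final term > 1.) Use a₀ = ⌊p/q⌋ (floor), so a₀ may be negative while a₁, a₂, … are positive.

[-1; 18, 6, 3, 3]

-1081 = -1×1144 + 63
1144 = 18×63 + 10
63 = 6×10 + 3
10 = 3×3 + 1
3 = 3×1 + 0  (stop)
So -1081/1144 = [-1; 18, 6, 3, 3].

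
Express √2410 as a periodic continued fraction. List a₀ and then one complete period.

[49; 10, 1, 8, 1, 10, 98]

a₀ = ⌊√2410⌋ = 49.
With m₀=0, d₀=1 and mₖ₊₁ = dₖaₖ − mₖ, dₖ₊₁ = (n − mₖ₊₁²)/dₖ, aₖ₊₁ = ⌊(a₀+mₖ₊₁)/dₖ₊₁⌋:
  k=1: m=49, d=9, a=10
  k=2: m=41, d=81, a=1
  k=3: m=40, d=10, a=8
  k=4: m=40, d=81, a=1
  k=5: m=41, d=9, a=10
  k=6: m=49, d=1, a=98
d=1 and a=2a₀=98 at k=6, so the next step gives (m, d) = (49, 9) again — its k=1 value — and the period has length 6.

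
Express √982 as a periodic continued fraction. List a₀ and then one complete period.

[31; 2, 1, 30, 1, 2, 62]

a₀ = ⌊√982⌋ = 31.
With m₀=0, d₀=1 and mₖ₊₁ = dₖaₖ − mₖ, dₖ₊₁ = (n − mₖ₊₁²)/dₖ, aₖ₊₁ = ⌊(a₀+mₖ₊₁)/dₖ₊₁⌋:
  k=1: m=31, d=21, a=2
  k=2: m=11, d=41, a=1
  k=3: m=30, d=2, a=30
  k=4: m=30, d=41, a=1
  k=5: m=11, d=21, a=2
  k=6: m=31, d=1, a=62
d=1 and a=2a₀=62 at k=6, so the next step gives (m, d) = (31, 21) again — its k=1 value — and the period has length 6.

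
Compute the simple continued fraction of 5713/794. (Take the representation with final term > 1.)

[7; 5, 8, 6, 3]

5713 = 7*794 + 155
794 = 5*155 + 19
155 = 8*19 + 3
19 = 6*3 + 1
3 = 3*1 + 0  (stop)
So 5713/794 = [7; 5, 8, 6, 3].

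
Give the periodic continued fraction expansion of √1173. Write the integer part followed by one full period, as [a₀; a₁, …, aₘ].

[34; 4, 68]

a₀ = ⌊√1173⌋ = 34.
With m₀=0, d₀=1 and mₖ₊₁ = dₖaₖ − mₖ, dₖ₊₁ = (n − mₖ₊₁²)/dₖ, aₖ₊₁ = ⌊(a₀+mₖ₊₁)/dₖ₊₁⌋:
  k=1: m=34, d=17, a=4
  k=2: m=34, d=1, a=68
d=1 and a=2a₀=68 at k=2, so the next step gives (m, d) = (34, 17) again — its k=1 value — and the period has length 2.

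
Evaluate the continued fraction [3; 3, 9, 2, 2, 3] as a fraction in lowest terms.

1651/497

Fold from the inside: start with 3/1.
  2 + 1/3 = 7/3
  2 + 3/7 = 17/7
  9 + 7/17 = 160/17
  3 + 17/160 = 497/160
  3 + 160/497 = 1651/497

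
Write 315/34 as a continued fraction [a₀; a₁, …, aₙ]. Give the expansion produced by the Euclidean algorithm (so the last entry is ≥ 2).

[9; 3, 1, 3, 2]

315 = 9×34 + 9
34 = 3×9 + 7
9 = 1×7 + 2
7 = 3×2 + 1
2 = 2×1 + 0  (stop)
So 315/34 = [9; 3, 1, 3, 2].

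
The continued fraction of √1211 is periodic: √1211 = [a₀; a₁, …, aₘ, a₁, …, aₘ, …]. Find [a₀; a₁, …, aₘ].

a₀ = ⌊√1211⌋ = 34.
With m₀=0, d₀=1 and mₖ₊₁ = dₖaₖ − mₖ, dₖ₊₁ = (n − mₖ₊₁²)/dₖ, aₖ₊₁ = ⌊(a₀+mₖ₊₁)/dₖ₊₁⌋:
  k=1: m=34, d=55, a=1
  k=2: m=21, d=14, a=3
  k=3: m=21, d=55, a=1
  k=4: m=34, d=1, a=68
d=1 and a=2a₀=68 at k=4, so the next step gives (m, d) = (34, 55) again — its k=1 value — and the period has length 4.

[34; 1, 3, 1, 68]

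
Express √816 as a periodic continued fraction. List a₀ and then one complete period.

[28; 1, 1, 3, 3, 3, 1, 1, 56]

a₀ = ⌊√816⌋ = 28.
With m₀=0, d₀=1 and mₖ₊₁ = dₖaₖ − mₖ, dₖ₊₁ = (n − mₖ₊₁²)/dₖ, aₖ₊₁ = ⌊(a₀+mₖ₊₁)/dₖ₊₁⌋:
  k=1: m=28, d=32, a=1
  k=2: m=4, d=25, a=1
  k=3: m=21, d=15, a=3
  k=4: m=24, d=16, a=3
  k=5: m=24, d=15, a=3
  k=6: m=21, d=25, a=1
  k=7: m=4, d=32, a=1
  k=8: m=28, d=1, a=56
d=1 and a=2a₀=56 at k=8, so the next step gives (m, d) = (28, 32) again — its k=1 value — and the period has length 8.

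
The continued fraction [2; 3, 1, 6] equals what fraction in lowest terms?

Using pₖ = aₖpₖ₋₁ + pₖ₋₂ and qₖ = aₖqₖ₋₁ + qₖ₋₂:
  k=0: a=2, p=2, q=1
  k=1: a=3, p=7, q=3
  k=2: a=1, p=9, q=4
  k=3: a=6, p=61, q=27

61/27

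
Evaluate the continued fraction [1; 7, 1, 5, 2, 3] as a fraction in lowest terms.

398/353

Using pₖ = aₖpₖ₋₁ + pₖ₋₂ and qₖ = aₖqₖ₋₁ + qₖ₋₂:
  k=0: a=1, p=1, q=1
  k=1: a=7, p=8, q=7
  k=2: a=1, p=9, q=8
  k=3: a=5, p=53, q=47
  k=4: a=2, p=115, q=102
  k=5: a=3, p=398, q=353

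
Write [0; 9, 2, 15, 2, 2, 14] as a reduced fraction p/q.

Using pₖ = aₖpₖ₋₁ + pₖ₋₂ and qₖ = aₖqₖ₋₁ + qₖ₋₂:
  k=0: a=0, p=0, q=1
  k=1: a=9, p=1, q=9
  k=2: a=2, p=2, q=19
  k=3: a=15, p=31, q=294
  k=4: a=2, p=64, q=607
  k=5: a=2, p=159, q=1508
  k=6: a=14, p=2290, q=21719

2290/21719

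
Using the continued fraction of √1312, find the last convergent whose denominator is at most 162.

5723/158

√1312 = [36; 4, 1, 1, 17, 1, 1, 4, 72, …] (period length 8).
Convergents:
  p_0/q_0 = 36/1
  p_1/q_1 = 145/4
  p_2/q_2 = 181/5
  p_3/q_3 = 326/9
  p_4/q_4 = 5723/158
  p_5/q_5 = 6049/167
q_4 = 158 ≤ 162 < 167 = q_5, so the answer is 5723/158.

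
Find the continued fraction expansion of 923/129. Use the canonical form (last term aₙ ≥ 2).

[7; 6, 2, 4, 2]

923 = 7·129 + 20
129 = 6·20 + 9
20 = 2·9 + 2
9 = 4·2 + 1
2 = 2·1 + 0  (stop)
So 923/129 = [7; 6, 2, 4, 2].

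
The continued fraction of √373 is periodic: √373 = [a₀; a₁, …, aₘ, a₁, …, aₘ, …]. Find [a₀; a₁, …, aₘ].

a₀ = ⌊√373⌋ = 19.
With m₀=0, d₀=1 and mₖ₊₁ = dₖaₖ − mₖ, dₖ₊₁ = (n − mₖ₊₁²)/dₖ, aₖ₊₁ = ⌊(a₀+mₖ₊₁)/dₖ₊₁⌋:
  k=1: m=19, d=12, a=3
  k=2: m=17, d=7, a=5
  k=3: m=18, d=7, a=5
  k=4: m=17, d=12, a=3
  k=5: m=19, d=1, a=38
d=1 and a=2a₀=38 at k=5, so the next step gives (m, d) = (19, 12) again — its k=1 value — and the period has length 5.

[19; 3, 5, 5, 3, 38]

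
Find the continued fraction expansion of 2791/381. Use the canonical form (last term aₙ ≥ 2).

2791 = 7*381 + 124
381 = 3*124 + 9
124 = 13*9 + 7
9 = 1*7 + 2
7 = 3*2 + 1
2 = 2*1 + 0  (stop)
So 2791/381 = [7; 3, 13, 1, 3, 2].

[7; 3, 13, 1, 3, 2]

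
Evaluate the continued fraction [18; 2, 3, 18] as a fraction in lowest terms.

2359/128

Fold from the inside: start with 18/1.
  3 + 1/18 = 55/18
  2 + 18/55 = 128/55
  18 + 55/128 = 2359/128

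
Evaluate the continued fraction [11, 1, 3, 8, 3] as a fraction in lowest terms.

1211/103

Fold from the inside: start with 3/1.
  8 + 1/3 = 25/3
  3 + 3/25 = 78/25
  1 + 25/78 = 103/78
  11 + 78/103 = 1211/103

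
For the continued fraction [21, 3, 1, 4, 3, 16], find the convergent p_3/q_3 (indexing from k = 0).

404/19

Using pₖ = aₖpₖ₋₁ + pₖ₋₂, qₖ = aₖqₖ₋₁ + qₖ₋₂ (with p₋₁=1, p₋₂=0, q₋₁=0, q₋₂=1):
  k=0: a=21, p=21, q=1
  k=1: a=3, p=64, q=3
  k=2: a=1, p=85, q=4
  k=3: a=4, p=404, q=19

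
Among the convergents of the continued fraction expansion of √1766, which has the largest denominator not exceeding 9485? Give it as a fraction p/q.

√1766 = [42; 42, 84, …] (period length 2).
Convergents:
  p_0/q_0 = 42/1
  p_1/q_1 = 1765/42
  p_2/q_2 = 148302/3529
  p_3/q_3 = 6230449/148260
q_2 = 3529 ≤ 9485 < 148260 = q_3, so the answer is 148302/3529.

148302/3529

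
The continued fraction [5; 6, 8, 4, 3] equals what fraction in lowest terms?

3382/655

Fold from the inside: start with 3/1.
  4 + 1/3 = 13/3
  8 + 3/13 = 107/13
  6 + 13/107 = 655/107
  5 + 107/655 = 3382/655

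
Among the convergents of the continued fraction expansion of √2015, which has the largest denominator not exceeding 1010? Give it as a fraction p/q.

36315/809

√2015 = [44; 1, 7, 1, 88, …] (period length 4).
Convergents:
  p_0/q_0 = 44/1
  p_1/q_1 = 45/1
  p_2/q_2 = 359/8
  p_3/q_3 = 404/9
  p_4/q_4 = 35911/800
  p_5/q_5 = 36315/809
  p_6/q_6 = 290116/6463
q_5 = 809 ≤ 1010 < 6463 = q_6, so the answer is 36315/809.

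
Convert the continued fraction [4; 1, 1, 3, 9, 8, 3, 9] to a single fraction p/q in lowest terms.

Using pₖ = aₖpₖ₋₁ + pₖ₋₂ and qₖ = aₖqₖ₋₁ + qₖ₋₂:
  k=0: a=4, p=4, q=1
  k=1: a=1, p=5, q=1
  k=2: a=1, p=9, q=2
  k=3: a=3, p=32, q=7
  k=4: a=9, p=297, q=65
  k=5: a=8, p=2408, q=527
  k=6: a=3, p=7521, q=1646
  k=7: a=9, p=70097, q=15341

70097/15341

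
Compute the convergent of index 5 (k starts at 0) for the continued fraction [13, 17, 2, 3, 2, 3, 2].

Using pₖ = aₖpₖ₋₁ + pₖ₋₂, qₖ = aₖqₖ₋₁ + qₖ₋₂ (with p₋₁=1, p₋₂=0, q₋₁=0, q₋₂=1):
  k=0: a=13, p=13, q=1
  k=1: a=17, p=222, q=17
  k=2: a=2, p=457, q=35
  k=3: a=3, p=1593, q=122
  k=4: a=2, p=3643, q=279
  k=5: a=3, p=12522, q=959

12522/959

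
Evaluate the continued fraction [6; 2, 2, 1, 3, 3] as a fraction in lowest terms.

546/85

Fold from the inside: start with 3/1.
  3 + 1/3 = 10/3
  1 + 3/10 = 13/10
  2 + 10/13 = 36/13
  2 + 13/36 = 85/36
  6 + 36/85 = 546/85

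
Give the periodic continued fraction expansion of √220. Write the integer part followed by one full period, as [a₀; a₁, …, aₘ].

a₀ = ⌊√220⌋ = 14.
With m₀=0, d₀=1 and mₖ₊₁ = dₖaₖ − mₖ, dₖ₊₁ = (n − mₖ₊₁²)/dₖ, aₖ₊₁ = ⌊(a₀+mₖ₊₁)/dₖ₊₁⌋:
  k=1: m=14, d=24, a=1
  k=2: m=10, d=5, a=4
  k=3: m=10, d=24, a=1
  k=4: m=14, d=1, a=28
d=1 and a=2a₀=28 at k=4, so the next step gives (m, d) = (14, 24) again — its k=1 value — and the period has length 4.

[14; 1, 4, 1, 28]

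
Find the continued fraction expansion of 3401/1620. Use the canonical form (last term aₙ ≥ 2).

[2; 10, 16, 10]

3401 = 2*1620 + 161
1620 = 10*161 + 10
161 = 16*10 + 1
10 = 10*1 + 0  (stop)
So 3401/1620 = [2; 10, 16, 10].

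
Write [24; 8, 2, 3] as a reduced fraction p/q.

Fold from the inside: start with 3/1.
  2 + 1/3 = 7/3
  8 + 3/7 = 59/7
  24 + 7/59 = 1423/59

1423/59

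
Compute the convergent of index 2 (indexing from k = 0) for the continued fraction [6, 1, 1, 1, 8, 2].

Using pₖ = aₖpₖ₋₁ + pₖ₋₂, qₖ = aₖqₖ₋₁ + qₖ₋₂ (with p₋₁=1, p₋₂=0, q₋₁=0, q₋₂=1):
  k=0: a=6, p=6, q=1
  k=1: a=1, p=7, q=1
  k=2: a=1, p=13, q=2

13/2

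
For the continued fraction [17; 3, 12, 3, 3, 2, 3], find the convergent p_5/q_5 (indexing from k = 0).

15107/872

Using pₖ = aₖpₖ₋₁ + pₖ₋₂, qₖ = aₖqₖ₋₁ + qₖ₋₂ (with p₋₁=1, p₋₂=0, q₋₁=0, q₋₂=1):
  k=0: a=17, p=17, q=1
  k=1: a=3, p=52, q=3
  k=2: a=12, p=641, q=37
  k=3: a=3, p=1975, q=114
  k=4: a=3, p=6566, q=379
  k=5: a=2, p=15107, q=872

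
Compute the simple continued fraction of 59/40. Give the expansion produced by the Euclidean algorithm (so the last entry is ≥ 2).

59 = 1·40 + 19
40 = 2·19 + 2
19 = 9·2 + 1
2 = 2·1 + 0  (stop)
So 59/40 = [1; 2, 9, 2].

[1; 2, 9, 2]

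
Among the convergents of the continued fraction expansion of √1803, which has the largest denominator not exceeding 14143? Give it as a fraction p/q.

203137/4784

√1803 = [42; 2, 6, 28, 6, 2, 84, …] (period length 6).
Convergents:
  p_0/q_0 = 42/1
  p_1/q_1 = 85/2
  p_2/q_2 = 552/13
  p_3/q_3 = 15541/366
  p_4/q_4 = 93798/2209
  p_5/q_5 = 203137/4784
  p_6/q_6 = 17157306/404065
q_5 = 4784 ≤ 14143 < 404065 = q_6, so the answer is 203137/4784.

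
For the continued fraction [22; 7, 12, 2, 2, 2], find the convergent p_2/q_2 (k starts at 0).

Using pₖ = aₖpₖ₋₁ + pₖ₋₂, qₖ = aₖqₖ₋₁ + qₖ₋₂ (with p₋₁=1, p₋₂=0, q₋₁=0, q₋₂=1):
  k=0: a=22, p=22, q=1
  k=1: a=7, p=155, q=7
  k=2: a=12, p=1882, q=85

1882/85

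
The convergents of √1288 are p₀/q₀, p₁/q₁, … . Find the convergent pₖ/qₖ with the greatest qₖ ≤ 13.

323/9

√1288 = [35; 1, 7, 1, 70, …] (period length 4).
Convergents:
  p_0/q_0 = 35/1
  p_1/q_1 = 36/1
  p_2/q_2 = 287/8
  p_3/q_3 = 323/9
  p_4/q_4 = 22897/638
q_3 = 9 ≤ 13 < 638 = q_4, so the answer is 323/9.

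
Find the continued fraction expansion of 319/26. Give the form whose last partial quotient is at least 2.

319 = 12×26 + 7
26 = 3×7 + 5
7 = 1×5 + 2
5 = 2×2 + 1
2 = 2×1 + 0  (stop)
So 319/26 = [12; 3, 1, 2, 2].

[12; 3, 1, 2, 2]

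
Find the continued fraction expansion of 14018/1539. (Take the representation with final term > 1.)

14018 = 9*1539 + 167
1539 = 9*167 + 36
167 = 4*36 + 23
36 = 1*23 + 13
23 = 1*13 + 10
13 = 1*10 + 3
10 = 3*3 + 1
3 = 3*1 + 0  (stop)
So 14018/1539 = [9; 9, 4, 1, 1, 1, 3, 3].

[9; 9, 4, 1, 1, 1, 3, 3]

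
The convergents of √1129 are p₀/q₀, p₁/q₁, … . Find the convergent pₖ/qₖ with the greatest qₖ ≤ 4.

√1129 = [33; 1, 1, 1, 1, 66, …] (period length 5).
Convergents:
  p_0/q_0 = 33/1
  p_1/q_1 = 34/1
  p_2/q_2 = 67/2
  p_3/q_3 = 101/3
  p_4/q_4 = 168/5
q_3 = 3 ≤ 4 < 5 = q_4, so the answer is 101/3.

101/3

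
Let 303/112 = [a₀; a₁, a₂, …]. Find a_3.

303 = 2·112 + 79   →  a_0 = 2
112 = 1·79 + 33   →  a_1 = 1
79 = 2·33 + 13   →  a_2 = 2
33 = 2·13 + 7   →  a_3 = 2

2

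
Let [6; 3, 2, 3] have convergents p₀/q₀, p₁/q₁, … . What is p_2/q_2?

44/7

Using pₖ = aₖpₖ₋₁ + pₖ₋₂, qₖ = aₖqₖ₋₁ + qₖ₋₂ (with p₋₁=1, p₋₂=0, q₋₁=0, q₋₂=1):
  k=0: a=6, p=6, q=1
  k=1: a=3, p=19, q=3
  k=2: a=2, p=44, q=7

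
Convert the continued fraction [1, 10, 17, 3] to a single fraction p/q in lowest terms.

575/523

Fold from the inside: start with 3/1.
  17 + 1/3 = 52/3
  10 + 3/52 = 523/52
  1 + 52/523 = 575/523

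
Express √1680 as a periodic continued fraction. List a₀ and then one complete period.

[40; 1, 80]

a₀ = ⌊√1680⌋ = 40.
With m₀=0, d₀=1 and mₖ₊₁ = dₖaₖ − mₖ, dₖ₊₁ = (n − mₖ₊₁²)/dₖ, aₖ₊₁ = ⌊(a₀+mₖ₊₁)/dₖ₊₁⌋:
  k=1: m=40, d=80, a=1
  k=2: m=40, d=1, a=80
d=1 and a=2a₀=80 at k=2, so the next step gives (m, d) = (40, 80) again — its k=1 value — and the period has length 2.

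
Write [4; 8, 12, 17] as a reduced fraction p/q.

Fold from the inside: start with 17/1.
  12 + 1/17 = 205/17
  8 + 17/205 = 1657/205
  4 + 205/1657 = 6833/1657

6833/1657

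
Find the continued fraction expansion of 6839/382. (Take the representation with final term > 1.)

6839 = 17*382 + 345
382 = 1*345 + 37
345 = 9*37 + 12
37 = 3*12 + 1
12 = 12*1 + 0  (stop)
So 6839/382 = [17; 1, 9, 3, 12].

[17; 1, 9, 3, 12]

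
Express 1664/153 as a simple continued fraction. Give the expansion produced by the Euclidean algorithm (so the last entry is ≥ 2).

1664 = 10×153 + 134
153 = 1×134 + 19
134 = 7×19 + 1
19 = 19×1 + 0  (stop)
So 1664/153 = [10; 1, 7, 19].

[10; 1, 7, 19]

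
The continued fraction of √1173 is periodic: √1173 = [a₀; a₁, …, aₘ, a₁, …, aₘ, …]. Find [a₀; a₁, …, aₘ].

[34; 4, 68]

a₀ = ⌊√1173⌋ = 34.
With m₀=0, d₀=1 and mₖ₊₁ = dₖaₖ − mₖ, dₖ₊₁ = (n − mₖ₊₁²)/dₖ, aₖ₊₁ = ⌊(a₀+mₖ₊₁)/dₖ₊₁⌋:
  k=1: m=34, d=17, a=4
  k=2: m=34, d=1, a=68
d=1 and a=2a₀=68 at k=2, so the next step gives (m, d) = (34, 17) again — its k=1 value — and the period has length 2.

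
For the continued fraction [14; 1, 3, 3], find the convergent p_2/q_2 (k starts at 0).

Using pₖ = aₖpₖ₋₁ + pₖ₋₂, qₖ = aₖqₖ₋₁ + qₖ₋₂ (with p₋₁=1, p₋₂=0, q₋₁=0, q₋₂=1):
  k=0: a=14, p=14, q=1
  k=1: a=1, p=15, q=1
  k=2: a=3, p=59, q=4

59/4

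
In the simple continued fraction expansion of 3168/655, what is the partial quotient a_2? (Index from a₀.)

5

3168 = 4·655 + 548   →  a_0 = 4
655 = 1·548 + 107   →  a_1 = 1
548 = 5·107 + 13   →  a_2 = 5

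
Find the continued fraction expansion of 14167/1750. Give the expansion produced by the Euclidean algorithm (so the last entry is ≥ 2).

14167 = 8×1750 + 167
1750 = 10×167 + 80
167 = 2×80 + 7
80 = 11×7 + 3
7 = 2×3 + 1
3 = 3×1 + 0  (stop)
So 14167/1750 = [8; 10, 2, 11, 2, 3].

[8; 10, 2, 11, 2, 3]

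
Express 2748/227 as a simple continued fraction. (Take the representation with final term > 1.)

2748 = 12×227 + 24
227 = 9×24 + 11
24 = 2×11 + 2
11 = 5×2 + 1
2 = 2×1 + 0  (stop)
So 2748/227 = [12; 9, 2, 5, 2].

[12; 9, 2, 5, 2]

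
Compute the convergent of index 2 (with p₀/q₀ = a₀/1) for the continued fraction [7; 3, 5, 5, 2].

117/16

Using pₖ = aₖpₖ₋₁ + pₖ₋₂, qₖ = aₖqₖ₋₁ + qₖ₋₂ (with p₋₁=1, p₋₂=0, q₋₁=0, q₋₂=1):
  k=0: a=7, p=7, q=1
  k=1: a=3, p=22, q=3
  k=2: a=5, p=117, q=16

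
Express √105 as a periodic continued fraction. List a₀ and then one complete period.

[10; 4, 20]

a₀ = ⌊√105⌋ = 10.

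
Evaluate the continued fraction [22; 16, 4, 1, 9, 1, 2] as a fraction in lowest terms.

Using pₖ = aₖpₖ₋₁ + pₖ₋₂ and qₖ = aₖqₖ₋₁ + qₖ₋₂:
  k=0: a=22, p=22, q=1
  k=1: a=16, p=353, q=16
  k=2: a=4, p=1434, q=65
  k=3: a=1, p=1787, q=81
  k=4: a=9, p=17517, q=794
  k=5: a=1, p=19304, q=875
  k=6: a=2, p=56125, q=2544

56125/2544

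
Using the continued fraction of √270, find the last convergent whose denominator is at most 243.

√270 = [16; 2, 3, 6, 3, 2, 32, …] (period length 6).
Convergents:
  p_0/q_0 = 16/1
  p_1/q_1 = 33/2
  p_2/q_2 = 115/7
  p_3/q_3 = 723/44
  p_4/q_4 = 2284/139
  p_5/q_5 = 5291/322
q_4 = 139 ≤ 243 < 322 = q_5, so the answer is 2284/139.

2284/139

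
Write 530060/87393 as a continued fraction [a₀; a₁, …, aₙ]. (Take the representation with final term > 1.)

[6; 15, 3, 16, 2, 18, 3]

530060 = 6*87393 + 5702
87393 = 15*5702 + 1863
5702 = 3*1863 + 113
1863 = 16*113 + 55
113 = 2*55 + 3
55 = 18*3 + 1
3 = 3*1 + 0  (stop)
So 530060/87393 = [6; 15, 3, 16, 2, 18, 3].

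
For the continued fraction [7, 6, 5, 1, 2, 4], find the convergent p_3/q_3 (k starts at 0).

265/37

Using pₖ = aₖpₖ₋₁ + pₖ₋₂, qₖ = aₖqₖ₋₁ + qₖ₋₂ (with p₋₁=1, p₋₂=0, q₋₁=0, q₋₂=1):
  k=0: a=7, p=7, q=1
  k=1: a=6, p=43, q=6
  k=2: a=5, p=222, q=31
  k=3: a=1, p=265, q=37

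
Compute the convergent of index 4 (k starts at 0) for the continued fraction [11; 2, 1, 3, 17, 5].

2159/190

Using pₖ = aₖpₖ₋₁ + pₖ₋₂, qₖ = aₖqₖ₋₁ + qₖ₋₂ (with p₋₁=1, p₋₂=0, q₋₁=0, q₋₂=1):
  k=0: a=11, p=11, q=1
  k=1: a=2, p=23, q=2
  k=2: a=1, p=34, q=3
  k=3: a=3, p=125, q=11
  k=4: a=17, p=2159, q=190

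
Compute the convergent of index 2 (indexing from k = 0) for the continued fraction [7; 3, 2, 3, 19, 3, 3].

51/7

Using pₖ = aₖpₖ₋₁ + pₖ₋₂, qₖ = aₖqₖ₋₁ + qₖ₋₂ (with p₋₁=1, p₋₂=0, q₋₁=0, q₋₂=1):
  k=0: a=7, p=7, q=1
  k=1: a=3, p=22, q=3
  k=2: a=2, p=51, q=7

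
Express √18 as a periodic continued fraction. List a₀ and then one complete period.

[4; 4, 8]

a₀ = ⌊√18⌋ = 4.
With m₀=0, d₀=1 and mₖ₊₁ = dₖaₖ − mₖ, dₖ₊₁ = (n − mₖ₊₁²)/dₖ, aₖ₊₁ = ⌊(a₀+mₖ₊₁)/dₖ₊₁⌋:
  k=1: m=4, d=2, a=4
  k=2: m=4, d=1, a=8
d=1 and a=2a₀=8 at k=2, so the next step gives (m, d) = (4, 2) again — its k=1 value — and the period has length 2.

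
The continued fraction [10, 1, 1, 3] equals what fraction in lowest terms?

74/7

Using pₖ = aₖpₖ₋₁ + pₖ₋₂ and qₖ = aₖqₖ₋₁ + qₖ₋₂:
  k=0: a=10, p=10, q=1
  k=1: a=1, p=11, q=1
  k=2: a=1, p=21, q=2
  k=3: a=3, p=74, q=7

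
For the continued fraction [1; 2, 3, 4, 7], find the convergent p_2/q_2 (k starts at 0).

10/7

Using pₖ = aₖpₖ₋₁ + pₖ₋₂, qₖ = aₖqₖ₋₁ + qₖ₋₂ (with p₋₁=1, p₋₂=0, q₋₁=0, q₋₂=1):
  k=0: a=1, p=1, q=1
  k=1: a=2, p=3, q=2
  k=2: a=3, p=10, q=7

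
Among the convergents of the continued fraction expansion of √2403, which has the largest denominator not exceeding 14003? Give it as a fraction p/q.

√2403 = [49; 49, 98, …] (period length 2).
Convergents:
  p_0/q_0 = 49/1
  p_1/q_1 = 2402/49
  p_2/q_2 = 235445/4803
  p_3/q_3 = 11539207/235396
q_2 = 4803 ≤ 14003 < 235396 = q_3, so the answer is 235445/4803.

235445/4803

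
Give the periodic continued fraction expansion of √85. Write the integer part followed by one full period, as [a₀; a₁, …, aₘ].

[9; 4, 1, 1, 4, 18]

a₀ = ⌊√85⌋ = 9.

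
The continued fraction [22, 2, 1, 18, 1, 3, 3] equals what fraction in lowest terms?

Fold from the inside: start with 3/1.
  3 + 1/3 = 10/3
  1 + 3/10 = 13/10
  18 + 10/13 = 244/13
  1 + 13/244 = 257/244
  2 + 244/257 = 758/257
  22 + 257/758 = 16933/758

16933/758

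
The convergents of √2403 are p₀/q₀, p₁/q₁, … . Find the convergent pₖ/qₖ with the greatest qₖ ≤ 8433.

235445/4803

√2403 = [49; 49, 98, …] (period length 2).
Convergents:
  p_0/q_0 = 49/1
  p_1/q_1 = 2402/49
  p_2/q_2 = 235445/4803
  p_3/q_3 = 11539207/235396
q_2 = 4803 ≤ 8433 < 235396 = q_3, so the answer is 235445/4803.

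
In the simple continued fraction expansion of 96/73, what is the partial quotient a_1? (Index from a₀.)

3

96 = 1·73 + 23   →  a_0 = 1
73 = 3·23 + 4   →  a_1 = 3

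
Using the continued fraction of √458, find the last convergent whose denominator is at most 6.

107/5

√458 = [21; 2, 2, 42, …] (period length 3).
Convergents:
  p_0/q_0 = 21/1
  p_1/q_1 = 43/2
  p_2/q_2 = 107/5
  p_3/q_3 = 4537/212
q_2 = 5 ≤ 6 < 212 = q_3, so the answer is 107/5.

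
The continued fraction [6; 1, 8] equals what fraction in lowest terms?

Fold from the inside: start with 8/1.
  1 + 1/8 = 9/8
  6 + 8/9 = 62/9

62/9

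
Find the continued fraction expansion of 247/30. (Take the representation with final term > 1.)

[8; 4, 3, 2]

247 = 8*30 + 7
30 = 4*7 + 2
7 = 3*2 + 1
2 = 2*1 + 0  (stop)
So 247/30 = [8; 4, 3, 2].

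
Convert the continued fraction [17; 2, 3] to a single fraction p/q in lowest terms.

Fold from the inside: start with 3/1.
  2 + 1/3 = 7/3
  17 + 3/7 = 122/7

122/7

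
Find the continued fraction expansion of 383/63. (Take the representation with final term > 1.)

[6; 12, 1, 1, 2]

383 = 6·63 + 5
63 = 12·5 + 3
5 = 1·3 + 2
3 = 1·2 + 1
2 = 2·1 + 0  (stop)
So 383/63 = [6; 12, 1, 1, 2].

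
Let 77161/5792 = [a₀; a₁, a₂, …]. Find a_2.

9

77161 = 13·5792 + 1865   →  a_0 = 13
5792 = 3·1865 + 197   →  a_1 = 3
1865 = 9·197 + 92   →  a_2 = 9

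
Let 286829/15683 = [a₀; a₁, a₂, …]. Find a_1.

286829 = 18·15683 + 4535   →  a_0 = 18
15683 = 3·4535 + 2078   →  a_1 = 3

3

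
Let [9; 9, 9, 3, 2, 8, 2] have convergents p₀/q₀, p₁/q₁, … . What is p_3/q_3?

2323/255

Using pₖ = aₖpₖ₋₁ + pₖ₋₂, qₖ = aₖqₖ₋₁ + qₖ₋₂ (with p₋₁=1, p₋₂=0, q₋₁=0, q₋₂=1):
  k=0: a=9, p=9, q=1
  k=1: a=9, p=82, q=9
  k=2: a=9, p=747, q=82
  k=3: a=3, p=2323, q=255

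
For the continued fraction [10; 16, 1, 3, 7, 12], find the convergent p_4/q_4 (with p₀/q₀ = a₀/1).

4889/486

Using pₖ = aₖpₖ₋₁ + pₖ₋₂, qₖ = aₖqₖ₋₁ + qₖ₋₂ (with p₋₁=1, p₋₂=0, q₋₁=0, q₋₂=1):
  k=0: a=10, p=10, q=1
  k=1: a=16, p=161, q=16
  k=2: a=1, p=171, q=17
  k=3: a=3, p=674, q=67
  k=4: a=7, p=4889, q=486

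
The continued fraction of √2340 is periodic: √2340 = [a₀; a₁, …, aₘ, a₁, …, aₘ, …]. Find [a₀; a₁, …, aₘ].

[48; 2, 1, 2, 10, 2, 1, 2, 96]

a₀ = ⌊√2340⌋ = 48.
With m₀=0, d₀=1 and mₖ₊₁ = dₖaₖ − mₖ, dₖ₊₁ = (n − mₖ₊₁²)/dₖ, aₖ₊₁ = ⌊(a₀+mₖ₊₁)/dₖ₊₁⌋:
  k=1: m=48, d=36, a=2
  k=2: m=24, d=49, a=1
  k=3: m=25, d=35, a=2
  k=4: m=45, d=9, a=10
  k=5: m=45, d=35, a=2
  k=6: m=25, d=49, a=1
  k=7: m=24, d=36, a=2
  k=8: m=48, d=1, a=96
d=1 and a=2a₀=96 at k=8, so the next step gives (m, d) = (48, 36) again — its k=1 value — and the period has length 8.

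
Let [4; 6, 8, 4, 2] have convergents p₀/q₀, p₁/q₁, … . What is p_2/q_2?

204/49

Using pₖ = aₖpₖ₋₁ + pₖ₋₂, qₖ = aₖqₖ₋₁ + qₖ₋₂ (with p₋₁=1, p₋₂=0, q₋₁=0, q₋₂=1):
  k=0: a=4, p=4, q=1
  k=1: a=6, p=25, q=6
  k=2: a=8, p=204, q=49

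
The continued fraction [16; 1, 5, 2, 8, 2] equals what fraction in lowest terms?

Using pₖ = aₖpₖ₋₁ + pₖ₋₂ and qₖ = aₖqₖ₋₁ + qₖ₋₂:
  k=0: a=16, p=16, q=1
  k=1: a=1, p=17, q=1
  k=2: a=5, p=101, q=6
  k=3: a=2, p=219, q=13
  k=4: a=8, p=1853, q=110
  k=5: a=2, p=3925, q=233

3925/233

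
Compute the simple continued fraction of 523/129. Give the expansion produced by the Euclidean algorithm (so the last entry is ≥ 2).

523 = 4*129 + 7
129 = 18*7 + 3
7 = 2*3 + 1
3 = 3*1 + 0  (stop)
So 523/129 = [4; 18, 2, 3].

[4; 18, 2, 3]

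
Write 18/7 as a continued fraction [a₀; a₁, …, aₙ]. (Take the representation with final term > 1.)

[2; 1, 1, 3]

18 = 2×7 + 4
7 = 1×4 + 3
4 = 1×3 + 1
3 = 3×1 + 0  (stop)
So 18/7 = [2; 1, 1, 3].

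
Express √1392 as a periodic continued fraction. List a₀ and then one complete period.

a₀ = ⌊√1392⌋ = 37.
With m₀=0, d₀=1 and mₖ₊₁ = dₖaₖ − mₖ, dₖ₊₁ = (n − mₖ₊₁²)/dₖ, aₖ₊₁ = ⌊(a₀+mₖ₊₁)/dₖ₊₁⌋:
  k=1: m=37, d=23, a=3
  k=2: m=32, d=16, a=4
  k=3: m=32, d=23, a=3
  k=4: m=37, d=1, a=74
d=1 and a=2a₀=74 at k=4, so the next step gives (m, d) = (37, 23) again — its k=1 value — and the period has length 4.

[37; 3, 4, 3, 74]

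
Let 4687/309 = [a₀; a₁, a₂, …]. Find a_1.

5

4687 = 15·309 + 52   →  a_0 = 15
309 = 5·52 + 49   →  a_1 = 5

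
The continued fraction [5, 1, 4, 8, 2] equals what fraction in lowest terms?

505/87

Using pₖ = aₖpₖ₋₁ + pₖ₋₂ and qₖ = aₖqₖ₋₁ + qₖ₋₂:
  k=0: a=5, p=5, q=1
  k=1: a=1, p=6, q=1
  k=2: a=4, p=29, q=5
  k=3: a=8, p=238, q=41
  k=4: a=2, p=505, q=87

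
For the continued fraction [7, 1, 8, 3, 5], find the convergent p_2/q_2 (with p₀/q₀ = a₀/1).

71/9

Using pₖ = aₖpₖ₋₁ + pₖ₋₂, qₖ = aₖqₖ₋₁ + qₖ₋₂ (with p₋₁=1, p₋₂=0, q₋₁=0, q₋₂=1):
  k=0: a=7, p=7, q=1
  k=1: a=1, p=8, q=1
  k=2: a=8, p=71, q=9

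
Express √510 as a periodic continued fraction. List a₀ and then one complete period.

a₀ = ⌊√510⌋ = 22.
With m₀=0, d₀=1 and mₖ₊₁ = dₖaₖ − mₖ, dₖ₊₁ = (n − mₖ₊₁²)/dₖ, aₖ₊₁ = ⌊(a₀+mₖ₊₁)/dₖ₊₁⌋:
  k=1: m=22, d=26, a=1
  k=2: m=4, d=19, a=1
  k=3: m=15, d=15, a=2
  k=4: m=15, d=19, a=1
  k=5: m=4, d=26, a=1
  k=6: m=22, d=1, a=44
d=1 and a=2a₀=44 at k=6, so the next step gives (m, d) = (22, 26) again — its k=1 value — and the period has length 6.

[22; 1, 1, 2, 1, 1, 44]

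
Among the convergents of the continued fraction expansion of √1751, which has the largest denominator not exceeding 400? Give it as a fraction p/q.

5398/129

√1751 = [41; 1, 5, 2, 4, 2, 5, 1, 82, …] (period length 8).
Convergents:
  p_0/q_0 = 41/1
  p_1/q_1 = 42/1
  p_2/q_2 = 251/6
  p_3/q_3 = 544/13
  p_4/q_4 = 2427/58
  p_5/q_5 = 5398/129
  p_6/q_6 = 29417/703
q_5 = 129 ≤ 400 < 703 = q_6, so the answer is 5398/129.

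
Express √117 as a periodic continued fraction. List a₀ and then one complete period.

a₀ = ⌊√117⌋ = 10.

[10; 1, 4, 2, 4, 1, 20]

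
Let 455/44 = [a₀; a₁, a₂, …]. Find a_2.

1

455 = 10·44 + 15   →  a_0 = 10
44 = 2·15 + 14   →  a_1 = 2
15 = 1·14 + 1   →  a_2 = 1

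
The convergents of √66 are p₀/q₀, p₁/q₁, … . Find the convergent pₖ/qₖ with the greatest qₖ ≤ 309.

1048/129

√66 = [8; 8, 16, …] (period length 2).
Convergents:
  p_0/q_0 = 8/1
  p_1/q_1 = 65/8
  p_2/q_2 = 1048/129
  p_3/q_3 = 8449/1040
q_2 = 129 ≤ 309 < 1040 = q_3, so the answer is 1048/129.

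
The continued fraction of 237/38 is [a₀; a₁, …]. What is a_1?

4

237 = 6·38 + 9   →  a_0 = 6
38 = 4·9 + 2   →  a_1 = 4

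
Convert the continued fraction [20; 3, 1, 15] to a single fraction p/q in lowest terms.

Using pₖ = aₖpₖ₋₁ + pₖ₋₂ and qₖ = aₖqₖ₋₁ + qₖ₋₂:
  k=0: a=20, p=20, q=1
  k=1: a=3, p=61, q=3
  k=2: a=1, p=81, q=4
  k=3: a=15, p=1276, q=63

1276/63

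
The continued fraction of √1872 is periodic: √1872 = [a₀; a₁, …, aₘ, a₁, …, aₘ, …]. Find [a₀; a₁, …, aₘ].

a₀ = ⌊√1872⌋ = 43.
With m₀=0, d₀=1 and mₖ₊₁ = dₖaₖ − mₖ, dₖ₊₁ = (n − mₖ₊₁²)/dₖ, aₖ₊₁ = ⌊(a₀+mₖ₊₁)/dₖ₊₁⌋:
  k=1: m=43, d=23, a=3
  k=2: m=26, d=52, a=1
  k=3: m=26, d=23, a=3
  k=4: m=43, d=1, a=86
d=1 and a=2a₀=86 at k=4, so the next step gives (m, d) = (43, 23) again — its k=1 value — and the period has length 4.

[43; 3, 1, 3, 86]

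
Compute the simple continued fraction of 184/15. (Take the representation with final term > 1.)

184 = 12×15 + 4
15 = 3×4 + 3
4 = 1×3 + 1
3 = 3×1 + 0  (stop)
So 184/15 = [12; 3, 1, 3].

[12; 3, 1, 3]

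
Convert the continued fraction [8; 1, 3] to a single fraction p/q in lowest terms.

35/4

Fold from the inside: start with 3/1.
  1 + 1/3 = 4/3
  8 + 3/4 = 35/4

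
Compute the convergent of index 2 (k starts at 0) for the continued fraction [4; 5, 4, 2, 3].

88/21

Using pₖ = aₖpₖ₋₁ + pₖ₋₂, qₖ = aₖqₖ₋₁ + qₖ₋₂ (with p₋₁=1, p₋₂=0, q₋₁=0, q₋₂=1):
  k=0: a=4, p=4, q=1
  k=1: a=5, p=21, q=5
  k=2: a=4, p=88, q=21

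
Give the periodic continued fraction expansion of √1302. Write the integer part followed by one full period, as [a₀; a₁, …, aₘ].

a₀ = ⌊√1302⌋ = 36.

[36; 12, 72]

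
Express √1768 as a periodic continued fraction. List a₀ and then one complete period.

a₀ = ⌊√1768⌋ = 42.
With m₀=0, d₀=1 and mₖ₊₁ = dₖaₖ − mₖ, dₖ₊₁ = (n − mₖ₊₁²)/dₖ, aₖ₊₁ = ⌊(a₀+mₖ₊₁)/dₖ₊₁⌋:
  k=1: m=42, d=4, a=21
  k=2: m=42, d=1, a=84
d=1 and a=2a₀=84 at k=2, so the next step gives (m, d) = (42, 4) again — its k=1 value — and the period has length 2.

[42; 21, 84]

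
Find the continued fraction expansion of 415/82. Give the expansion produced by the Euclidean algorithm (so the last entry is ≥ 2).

[5; 16, 2, 2]

415 = 5×82 + 5
82 = 16×5 + 2
5 = 2×2 + 1
2 = 2×1 + 0  (stop)
So 415/82 = [5; 16, 2, 2].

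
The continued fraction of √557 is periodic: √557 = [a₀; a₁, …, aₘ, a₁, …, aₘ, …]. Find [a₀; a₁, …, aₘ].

a₀ = ⌊√557⌋ = 23.

[23; 1, 1, 1, 1, 46]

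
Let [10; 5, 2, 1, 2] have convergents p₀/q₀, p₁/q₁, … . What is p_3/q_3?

Using pₖ = aₖpₖ₋₁ + pₖ₋₂, qₖ = aₖqₖ₋₁ + qₖ₋₂ (with p₋₁=1, p₋₂=0, q₋₁=0, q₋₂=1):
  k=0: a=10, p=10, q=1
  k=1: a=5, p=51, q=5
  k=2: a=2, p=112, q=11
  k=3: a=1, p=163, q=16

163/16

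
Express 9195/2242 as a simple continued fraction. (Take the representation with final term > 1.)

[4; 9, 1, 7, 9, 3]

9195 = 4×2242 + 227
2242 = 9×227 + 199
227 = 1×199 + 28
199 = 7×28 + 3
28 = 9×3 + 1
3 = 3×1 + 0  (stop)
So 9195/2242 = [4; 9, 1, 7, 9, 3].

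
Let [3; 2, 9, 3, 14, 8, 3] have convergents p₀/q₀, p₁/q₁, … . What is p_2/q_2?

Using pₖ = aₖpₖ₋₁ + pₖ₋₂, qₖ = aₖqₖ₋₁ + qₖ₋₂ (with p₋₁=1, p₋₂=0, q₋₁=0, q₋₂=1):
  k=0: a=3, p=3, q=1
  k=1: a=2, p=7, q=2
  k=2: a=9, p=66, q=19

66/19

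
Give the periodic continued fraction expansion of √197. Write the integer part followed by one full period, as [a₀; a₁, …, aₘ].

a₀ = ⌊√197⌋ = 14.

[14; 28]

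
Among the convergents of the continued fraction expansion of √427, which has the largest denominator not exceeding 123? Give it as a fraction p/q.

√427 = [20; 1, 1, 1, 40, …] (period length 4).
Convergents:
  p_0/q_0 = 20/1
  p_1/q_1 = 21/1
  p_2/q_2 = 41/2
  p_3/q_3 = 62/3
  p_4/q_4 = 2521/122
  p_5/q_5 = 2583/125
q_4 = 122 ≤ 123 < 125 = q_5, so the answer is 2521/122.

2521/122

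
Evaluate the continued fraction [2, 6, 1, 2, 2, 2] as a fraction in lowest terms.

245/114

Fold from the inside: start with 2/1.
  2 + 1/2 = 5/2
  2 + 2/5 = 12/5
  1 + 5/12 = 17/12
  6 + 12/17 = 114/17
  2 + 17/114 = 245/114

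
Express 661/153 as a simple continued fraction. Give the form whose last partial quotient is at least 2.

661 = 4·153 + 49
153 = 3·49 + 6
49 = 8·6 + 1
6 = 6·1 + 0  (stop)
So 661/153 = [4; 3, 8, 6].

[4; 3, 8, 6]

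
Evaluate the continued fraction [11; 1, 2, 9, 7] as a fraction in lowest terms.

2324/199

Using pₖ = aₖpₖ₋₁ + pₖ₋₂ and qₖ = aₖqₖ₋₁ + qₖ₋₂:
  k=0: a=11, p=11, q=1
  k=1: a=1, p=12, q=1
  k=2: a=2, p=35, q=3
  k=3: a=9, p=327, q=28
  k=4: a=7, p=2324, q=199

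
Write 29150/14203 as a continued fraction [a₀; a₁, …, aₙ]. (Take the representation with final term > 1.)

[2; 19, 11, 9, 1, 1, 3]

29150 = 2*14203 + 744
14203 = 19*744 + 67
744 = 11*67 + 7
67 = 9*7 + 4
7 = 1*4 + 3
4 = 1*3 + 1
3 = 3*1 + 0  (stop)
So 29150/14203 = [2; 19, 11, 9, 1, 1, 3].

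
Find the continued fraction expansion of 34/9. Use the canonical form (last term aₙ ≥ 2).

34 = 3*9 + 7
9 = 1*7 + 2
7 = 3*2 + 1
2 = 2*1 + 0  (stop)
So 34/9 = [3; 1, 3, 2].

[3; 1, 3, 2]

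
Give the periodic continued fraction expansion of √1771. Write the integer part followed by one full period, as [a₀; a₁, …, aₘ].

a₀ = ⌊√1771⌋ = 42.
With m₀=0, d₀=1 and mₖ₊₁ = dₖaₖ − mₖ, dₖ₊₁ = (n − mₖ₊₁²)/dₖ, aₖ₊₁ = ⌊(a₀+mₖ₊₁)/dₖ₊₁⌋:
  k=1: m=42, d=7, a=12
  k=2: m=42, d=1, a=84
d=1 and a=2a₀=84 at k=2, so the next step gives (m, d) = (42, 7) again — its k=1 value — and the period has length 2.

[42; 12, 84]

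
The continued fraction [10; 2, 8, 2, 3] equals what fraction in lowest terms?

1309/125

Fold from the inside: start with 3/1.
  2 + 1/3 = 7/3
  8 + 3/7 = 59/7
  2 + 7/59 = 125/59
  10 + 59/125 = 1309/125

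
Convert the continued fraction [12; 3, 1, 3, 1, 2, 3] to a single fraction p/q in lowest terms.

Fold from the inside: start with 3/1.
  2 + 1/3 = 7/3
  1 + 3/7 = 10/7
  3 + 7/10 = 37/10
  1 + 10/37 = 47/37
  3 + 37/47 = 178/47
  12 + 47/178 = 2183/178

2183/178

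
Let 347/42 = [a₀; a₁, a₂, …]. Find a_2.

347 = 8·42 + 11   →  a_0 = 8
42 = 3·11 + 9   →  a_1 = 3
11 = 1·9 + 2   →  a_2 = 1

1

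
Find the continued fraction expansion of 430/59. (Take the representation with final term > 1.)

[7; 3, 2, 8]

430 = 7*59 + 17
59 = 3*17 + 8
17 = 2*8 + 1
8 = 8*1 + 0  (stop)
So 430/59 = [7; 3, 2, 8].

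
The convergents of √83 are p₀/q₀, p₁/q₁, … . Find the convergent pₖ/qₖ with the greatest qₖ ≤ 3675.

13447/1476

√83 = [9; 9, 18, …] (period length 2).
Convergents:
  p_0/q_0 = 9/1
  p_1/q_1 = 82/9
  p_2/q_2 = 1485/163
  p_3/q_3 = 13447/1476
  p_4/q_4 = 243531/26731
q_3 = 1476 ≤ 3675 < 26731 = q_4, so the answer is 13447/1476.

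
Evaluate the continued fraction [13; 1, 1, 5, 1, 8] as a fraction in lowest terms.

Using pₖ = aₖpₖ₋₁ + pₖ₋₂ and qₖ = aₖqₖ₋₁ + qₖ₋₂:
  k=0: a=13, p=13, q=1
  k=1: a=1, p=14, q=1
  k=2: a=1, p=27, q=2
  k=3: a=5, p=149, q=11
  k=4: a=1, p=176, q=13
  k=5: a=8, p=1557, q=115

1557/115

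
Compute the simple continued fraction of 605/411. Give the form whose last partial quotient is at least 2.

605 = 1*411 + 194
411 = 2*194 + 23
194 = 8*23 + 10
23 = 2*10 + 3
10 = 3*3 + 1
3 = 3*1 + 0  (stop)
So 605/411 = [1; 2, 8, 2, 3, 3].

[1; 2, 8, 2, 3, 3]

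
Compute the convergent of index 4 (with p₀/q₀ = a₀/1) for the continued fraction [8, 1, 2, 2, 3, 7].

209/24

Using pₖ = aₖpₖ₋₁ + pₖ₋₂, qₖ = aₖqₖ₋₁ + qₖ₋₂ (with p₋₁=1, p₋₂=0, q₋₁=0, q₋₂=1):
  k=0: a=8, p=8, q=1
  k=1: a=1, p=9, q=1
  k=2: a=2, p=26, q=3
  k=3: a=2, p=61, q=7
  k=4: a=3, p=209, q=24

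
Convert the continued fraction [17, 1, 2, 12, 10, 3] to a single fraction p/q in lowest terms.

Fold from the inside: start with 3/1.
  10 + 1/3 = 31/3
  12 + 3/31 = 375/31
  2 + 31/375 = 781/375
  1 + 375/781 = 1156/781
  17 + 781/1156 = 20433/1156

20433/1156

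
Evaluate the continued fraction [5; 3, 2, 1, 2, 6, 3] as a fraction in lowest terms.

Fold from the inside: start with 3/1.
  6 + 1/3 = 19/3
  2 + 3/19 = 41/19
  1 + 19/41 = 60/41
  2 + 41/60 = 161/60
  3 + 60/161 = 543/161
  5 + 161/543 = 2876/543

2876/543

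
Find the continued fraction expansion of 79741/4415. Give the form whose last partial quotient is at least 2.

79741 = 18*4415 + 271
4415 = 16*271 + 79
271 = 3*79 + 34
79 = 2*34 + 11
34 = 3*11 + 1
11 = 11*1 + 0  (stop)
So 79741/4415 = [18; 16, 3, 2, 3, 11].

[18; 16, 3, 2, 3, 11]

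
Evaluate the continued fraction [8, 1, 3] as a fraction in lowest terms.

Using pₖ = aₖpₖ₋₁ + pₖ₋₂ and qₖ = aₖqₖ₋₁ + qₖ₋₂:
  k=0: a=8, p=8, q=1
  k=1: a=1, p=9, q=1
  k=2: a=3, p=35, q=4

35/4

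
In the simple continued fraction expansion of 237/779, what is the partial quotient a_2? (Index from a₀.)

237 = 0·779 + 237   →  a_0 = 0
779 = 3·237 + 68   →  a_1 = 3
237 = 3·68 + 33   →  a_2 = 3

3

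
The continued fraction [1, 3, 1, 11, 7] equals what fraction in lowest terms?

418/333

Using pₖ = aₖpₖ₋₁ + pₖ₋₂ and qₖ = aₖqₖ₋₁ + qₖ₋₂:
  k=0: a=1, p=1, q=1
  k=1: a=3, p=4, q=3
  k=2: a=1, p=5, q=4
  k=3: a=11, p=59, q=47
  k=4: a=7, p=418, q=333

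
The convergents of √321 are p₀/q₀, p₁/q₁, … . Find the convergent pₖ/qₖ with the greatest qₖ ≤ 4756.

84727/4729

√321 = [17; 1, 10, 1, 34, …] (period length 4).
Convergents:
  p_0/q_0 = 17/1
  p_1/q_1 = 18/1
  p_2/q_2 = 197/11
  p_3/q_3 = 215/12
  p_4/q_4 = 7507/419
  p_5/q_5 = 7722/431
  p_6/q_6 = 84727/4729
  p_7/q_7 = 92449/5160
q_6 = 4729 ≤ 4756 < 5160 = q_7, so the answer is 84727/4729.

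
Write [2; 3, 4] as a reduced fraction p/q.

Fold from the inside: start with 4/1.
  3 + 1/4 = 13/4
  2 + 4/13 = 30/13

30/13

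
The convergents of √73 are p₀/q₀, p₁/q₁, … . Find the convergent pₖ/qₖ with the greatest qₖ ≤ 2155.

√73 = [8; 1, 1, 5, 5, 1, 1, 16, …] (period length 7).
Convergents:
  p_0/q_0 = 8/1
  p_1/q_1 = 9/1
  p_2/q_2 = 17/2
  p_3/q_3 = 94/11
  p_4/q_4 = 487/57
  p_5/q_5 = 581/68
  p_6/q_6 = 1068/125
  p_7/q_7 = 17669/2068
  p_8/q_8 = 18737/2193
q_7 = 2068 ≤ 2155 < 2193 = q_8, so the answer is 17669/2068.

17669/2068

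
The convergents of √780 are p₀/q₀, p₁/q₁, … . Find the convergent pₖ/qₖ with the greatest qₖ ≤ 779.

21477/769

√780 = [27; 1, 12, 1, 54, …] (period length 4).
Convergents:
  p_0/q_0 = 27/1
  p_1/q_1 = 28/1
  p_2/q_2 = 363/13
  p_3/q_3 = 391/14
  p_4/q_4 = 21477/769
  p_5/q_5 = 21868/783
q_4 = 769 ≤ 779 < 783 = q_5, so the answer is 21477/769.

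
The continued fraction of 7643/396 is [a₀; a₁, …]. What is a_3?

19

7643 = 19·396 + 119   →  a_0 = 19
396 = 3·119 + 39   →  a_1 = 3
119 = 3·39 + 2   →  a_2 = 3
39 = 19·2 + 1   →  a_3 = 19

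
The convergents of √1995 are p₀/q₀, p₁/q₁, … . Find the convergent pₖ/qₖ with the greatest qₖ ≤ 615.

23896/535

√1995 = [44; 1, 1, 1, 88, …] (period length 4).
Convergents:
  p_0/q_0 = 44/1
  p_1/q_1 = 45/1
  p_2/q_2 = 89/2
  p_3/q_3 = 134/3
  p_4/q_4 = 11881/266
  p_5/q_5 = 12015/269
  p_6/q_6 = 23896/535
  p_7/q_7 = 35911/804
q_6 = 535 ≤ 615 < 804 = q_7, so the answer is 23896/535.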